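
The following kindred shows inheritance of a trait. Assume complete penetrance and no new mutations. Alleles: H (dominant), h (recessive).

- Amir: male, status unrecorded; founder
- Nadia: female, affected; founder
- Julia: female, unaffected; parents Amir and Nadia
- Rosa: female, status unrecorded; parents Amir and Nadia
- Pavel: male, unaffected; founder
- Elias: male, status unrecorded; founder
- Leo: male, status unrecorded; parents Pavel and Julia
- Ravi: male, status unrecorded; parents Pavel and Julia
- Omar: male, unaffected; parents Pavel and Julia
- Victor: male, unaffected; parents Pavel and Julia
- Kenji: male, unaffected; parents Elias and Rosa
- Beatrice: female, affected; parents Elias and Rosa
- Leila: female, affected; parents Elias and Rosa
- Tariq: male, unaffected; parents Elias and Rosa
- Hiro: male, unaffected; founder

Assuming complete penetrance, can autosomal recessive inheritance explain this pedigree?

Yes

A consistent assignment under autosomal recessive exists: Amir HH, Nadia hh, Julia Hh, Rosa Hh, Pavel HH, Elias Hh, Leo HH, Ravi HH, Omar HH, Victor HH, Kenji HH, Beatrice hh, Leila hh, Tariq HH, Hiro HH.
In this assignment every recorded phenotype matches its genotype and every non-founder's genotype is obtainable from its parents' genotypes, so the pedigree is consistent.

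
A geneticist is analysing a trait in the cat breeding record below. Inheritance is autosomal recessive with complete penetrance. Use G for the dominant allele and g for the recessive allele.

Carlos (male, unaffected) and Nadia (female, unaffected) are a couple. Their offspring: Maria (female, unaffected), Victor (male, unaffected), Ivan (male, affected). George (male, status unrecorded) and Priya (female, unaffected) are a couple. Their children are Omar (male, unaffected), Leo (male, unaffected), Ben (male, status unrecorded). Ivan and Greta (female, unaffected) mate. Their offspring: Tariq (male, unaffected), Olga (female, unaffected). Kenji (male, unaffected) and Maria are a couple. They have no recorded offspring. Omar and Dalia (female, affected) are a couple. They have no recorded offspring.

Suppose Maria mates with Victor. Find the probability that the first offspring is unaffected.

8/9

Carlos is unaffected so carries G and passed g to Ivan (gg), so Carlos is Gg.
Nadia is unaffected so carries G and passed g to Ivan (gg), so Nadia is Gg.
Maria is an unaffected offspring of Carlos (Gg) × Nadia (Gg), whose cross gives 1/4 GG : 1/2 Gg : 1/4 gg; conditioning on being unaffected, Maria is GG with probability 1/3, Gg with probability 2/3.
Victor is an unaffected offspring of Carlos (Gg) × Nadia (Gg), whose cross gives 1/4 GG : 1/2 Gg : 1/4 gg; conditioning on being unaffected, Victor is GG with probability 1/3, Gg with probability 2/3.
Summing over parental genotype combinations, P(offspring is unaffected) = 1/9·1 + 2/9·1 + 2/9·1 + 4/9·3/4 = 8/9.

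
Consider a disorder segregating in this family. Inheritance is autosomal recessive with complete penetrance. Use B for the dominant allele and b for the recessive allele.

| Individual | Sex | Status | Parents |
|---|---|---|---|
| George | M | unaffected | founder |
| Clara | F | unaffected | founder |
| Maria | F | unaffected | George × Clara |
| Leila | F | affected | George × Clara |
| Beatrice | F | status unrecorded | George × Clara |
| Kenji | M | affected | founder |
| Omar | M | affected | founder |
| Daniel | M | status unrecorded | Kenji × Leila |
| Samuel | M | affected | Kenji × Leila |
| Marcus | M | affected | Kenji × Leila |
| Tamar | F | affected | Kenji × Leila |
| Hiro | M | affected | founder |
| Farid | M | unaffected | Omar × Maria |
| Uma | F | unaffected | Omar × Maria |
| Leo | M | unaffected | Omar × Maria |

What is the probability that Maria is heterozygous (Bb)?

1/5

George is unaffected so carries B and passed b to Leila (bb), so George is Bb.
Clara is unaffected so carries B and passed b to Leila (bb), so Clara is Bb.
Their cross gives offspring ratios 1/4 BB : 1/2 Bb : 1/4 bb. Conditioning on Maria being unaffected, P(Bb) = 1/2 / 3/4 = 2/3 before taking Maria's own offspring into account.
Omar is affected, so Omar is bb.
Now use Maria's offspring. Probability of each recorded status — unaffected son Farid: 1/2 if Maria is Bb, 1 if BB; unaffected daughter Uma: 1/2 if Maria is Bb, 1 if BB; unaffected son Leo: 1/2 if Maria is Bb, 1 if BB.
Bayes: P(Bb) = 2/3·1/8 / (2/3·1/8 + 1/3·1) = 1/5.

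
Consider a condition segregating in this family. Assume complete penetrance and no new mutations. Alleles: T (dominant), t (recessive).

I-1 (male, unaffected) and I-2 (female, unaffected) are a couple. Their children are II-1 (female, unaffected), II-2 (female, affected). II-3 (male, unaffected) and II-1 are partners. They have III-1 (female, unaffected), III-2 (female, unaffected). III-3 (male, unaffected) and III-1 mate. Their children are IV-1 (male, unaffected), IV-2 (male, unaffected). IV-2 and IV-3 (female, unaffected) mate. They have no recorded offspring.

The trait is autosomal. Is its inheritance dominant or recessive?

I-1 and I-2 are both unaffected yet have an affected child II-2. Under dominance, an affected child requires at least one affected parent, so the trait cannot be dominant.

recessive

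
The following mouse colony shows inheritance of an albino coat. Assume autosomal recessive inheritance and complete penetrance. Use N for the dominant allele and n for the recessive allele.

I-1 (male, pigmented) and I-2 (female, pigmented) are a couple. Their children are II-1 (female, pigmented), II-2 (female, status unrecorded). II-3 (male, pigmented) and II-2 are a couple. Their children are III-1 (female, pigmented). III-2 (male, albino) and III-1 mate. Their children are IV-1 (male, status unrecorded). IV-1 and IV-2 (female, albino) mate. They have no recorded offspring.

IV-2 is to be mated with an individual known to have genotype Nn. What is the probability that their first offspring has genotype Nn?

IV-2 is albino, so IV-2 is nn.
The cross gives 1/2 Nn : 1/2 nn, so P(offspring has genotype Nn) = 1/2.

1/2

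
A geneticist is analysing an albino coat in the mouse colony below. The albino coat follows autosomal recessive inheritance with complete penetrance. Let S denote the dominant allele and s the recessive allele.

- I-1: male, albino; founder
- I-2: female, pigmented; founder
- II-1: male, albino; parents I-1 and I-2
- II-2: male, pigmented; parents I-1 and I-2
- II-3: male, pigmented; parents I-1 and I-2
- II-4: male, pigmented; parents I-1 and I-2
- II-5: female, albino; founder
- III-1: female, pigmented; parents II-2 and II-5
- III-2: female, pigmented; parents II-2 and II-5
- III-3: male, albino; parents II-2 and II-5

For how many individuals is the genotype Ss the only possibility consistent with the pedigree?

Obligate heterozygotes: I-2 is pigmented so carries S and passed s to II-1 (ss), so I-2 is Ss; II-2 is pigmented so carries S and received s from I-1 (ss), so II-2 is Ss; II-3 is pigmented so carries S and received s from I-1 (ss), so II-3 is Ss; II-4 is pigmented so carries S and received s from I-1 (ss), so II-4 is Ss; III-1 is pigmented so carries S and received s from II-5 (ss), so III-1 is Ss; III-2 is pigmented so carries S and received s from II-5 (ss), so III-2 is Ss.
Every other individual is either homozygous by phenotype or has at least one consistent homozygous assignment, so the count is 6.

6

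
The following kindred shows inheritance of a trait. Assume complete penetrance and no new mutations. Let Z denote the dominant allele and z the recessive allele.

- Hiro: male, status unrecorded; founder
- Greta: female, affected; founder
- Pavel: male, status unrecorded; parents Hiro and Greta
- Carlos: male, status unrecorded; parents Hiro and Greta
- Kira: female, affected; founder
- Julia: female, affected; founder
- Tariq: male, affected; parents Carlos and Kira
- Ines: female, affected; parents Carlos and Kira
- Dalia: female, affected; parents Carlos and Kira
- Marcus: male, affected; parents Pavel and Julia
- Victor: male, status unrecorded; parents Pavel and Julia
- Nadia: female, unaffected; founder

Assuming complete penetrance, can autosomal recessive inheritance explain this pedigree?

A consistent assignment under autosomal recessive exists: Hiro ZZ, Greta zz, Pavel Zz, Carlos Zz, Kira zz, Julia zz, Tariq zz, Ines zz, Dalia zz, Marcus zz, Victor Zz, Nadia ZZ.
In this assignment every recorded phenotype matches its genotype and every non-founder's genotype is obtainable from its parents' genotypes, so the pedigree is consistent.

Yes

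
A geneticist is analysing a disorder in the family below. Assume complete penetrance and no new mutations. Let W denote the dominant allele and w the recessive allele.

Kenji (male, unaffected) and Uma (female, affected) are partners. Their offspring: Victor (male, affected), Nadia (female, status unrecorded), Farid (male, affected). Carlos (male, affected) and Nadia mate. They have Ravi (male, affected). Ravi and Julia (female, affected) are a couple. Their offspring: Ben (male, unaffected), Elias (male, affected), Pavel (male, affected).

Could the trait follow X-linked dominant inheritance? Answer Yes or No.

Yes

A consistent assignment under X-linked dominant exists: Kenji X^w Y, Uma X^W X^W, Victor X^W Y, Nadia X^W X^w, Farid X^W Y, Carlos X^W Y, Ravi X^W Y, Julia X^W X^w, Ben X^w Y, Elias X^W Y, Pavel X^W Y.
In this assignment every recorded phenotype matches its genotype and every non-founder's genotype is obtainable from its parents' genotypes, so the pedigree is consistent.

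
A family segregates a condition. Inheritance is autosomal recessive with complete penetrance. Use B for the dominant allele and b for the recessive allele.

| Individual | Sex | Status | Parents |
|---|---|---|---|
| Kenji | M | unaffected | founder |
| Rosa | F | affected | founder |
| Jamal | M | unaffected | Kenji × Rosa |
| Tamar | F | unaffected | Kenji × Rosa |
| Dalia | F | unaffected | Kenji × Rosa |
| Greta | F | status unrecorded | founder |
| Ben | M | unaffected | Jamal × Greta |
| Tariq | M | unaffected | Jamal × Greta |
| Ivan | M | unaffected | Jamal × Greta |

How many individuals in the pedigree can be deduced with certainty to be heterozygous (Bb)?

Obligate heterozygotes: Jamal is unaffected so carries B and received b from Rosa (bb), so Jamal is Bb; Tamar is unaffected so carries B and received b from Rosa (bb), so Tamar is Bb; Dalia is unaffected so carries B and received b from Rosa (bb), so Dalia is Bb.
Every other individual is either homozygous by phenotype or has at least one consistent homozygous assignment, so the count is 3.

3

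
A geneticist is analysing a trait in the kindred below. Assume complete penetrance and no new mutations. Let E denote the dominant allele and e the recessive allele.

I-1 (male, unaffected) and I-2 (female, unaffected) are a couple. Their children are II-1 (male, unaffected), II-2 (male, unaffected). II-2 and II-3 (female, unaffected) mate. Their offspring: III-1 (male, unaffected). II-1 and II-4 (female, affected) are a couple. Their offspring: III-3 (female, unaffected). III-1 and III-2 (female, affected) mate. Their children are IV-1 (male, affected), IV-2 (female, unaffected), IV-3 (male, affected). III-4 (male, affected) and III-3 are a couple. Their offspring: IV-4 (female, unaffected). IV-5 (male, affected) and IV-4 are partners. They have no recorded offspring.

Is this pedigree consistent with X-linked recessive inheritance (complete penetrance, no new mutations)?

Yes

A consistent assignment under X-linked recessive exists: I-1 X^E Y, I-2 X^E X^E, II-1 X^E Y, II-2 X^E Y, II-3 X^E X^E, II-4 X^e X^e, III-1 X^E Y, III-2 X^e X^e, III-3 X^E X^e, III-4 X^e Y, IV-1 X^e Y, IV-2 X^E X^e, IV-3 X^e Y, IV-4 X^E X^e, IV-5 X^e Y.
In this assignment every recorded phenotype matches its genotype and every non-founder's genotype is obtainable from its parents' genotypes, so the pedigree is consistent.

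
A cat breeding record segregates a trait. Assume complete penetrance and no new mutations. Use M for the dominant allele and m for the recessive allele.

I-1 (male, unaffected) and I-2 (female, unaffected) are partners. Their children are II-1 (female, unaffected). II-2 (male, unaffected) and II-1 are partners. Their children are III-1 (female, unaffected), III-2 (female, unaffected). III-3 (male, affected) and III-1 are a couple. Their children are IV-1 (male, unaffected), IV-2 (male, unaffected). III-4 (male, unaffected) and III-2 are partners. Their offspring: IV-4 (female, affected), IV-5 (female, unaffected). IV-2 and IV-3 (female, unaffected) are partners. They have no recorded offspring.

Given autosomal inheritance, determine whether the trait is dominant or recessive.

recessive

III-4 and III-2 are both unaffected yet have an affected child IV-4. Under dominance, an affected child requires at least one affected parent, so the trait cannot be dominant.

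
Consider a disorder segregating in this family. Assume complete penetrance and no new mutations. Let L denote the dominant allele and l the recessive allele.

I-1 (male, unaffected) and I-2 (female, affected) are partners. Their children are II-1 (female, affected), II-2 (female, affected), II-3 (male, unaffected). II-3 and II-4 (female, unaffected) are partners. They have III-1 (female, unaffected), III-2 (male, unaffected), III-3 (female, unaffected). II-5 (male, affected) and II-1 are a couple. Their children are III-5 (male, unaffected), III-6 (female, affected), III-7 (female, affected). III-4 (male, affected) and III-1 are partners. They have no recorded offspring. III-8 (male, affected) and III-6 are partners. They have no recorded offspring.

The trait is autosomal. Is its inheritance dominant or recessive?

II-5 and II-1 are both affected yet have an unaffected child III-5. Under a recessive model two affected parents are homozygous and every child would be affected, so the trait cannot be recessive.

dominant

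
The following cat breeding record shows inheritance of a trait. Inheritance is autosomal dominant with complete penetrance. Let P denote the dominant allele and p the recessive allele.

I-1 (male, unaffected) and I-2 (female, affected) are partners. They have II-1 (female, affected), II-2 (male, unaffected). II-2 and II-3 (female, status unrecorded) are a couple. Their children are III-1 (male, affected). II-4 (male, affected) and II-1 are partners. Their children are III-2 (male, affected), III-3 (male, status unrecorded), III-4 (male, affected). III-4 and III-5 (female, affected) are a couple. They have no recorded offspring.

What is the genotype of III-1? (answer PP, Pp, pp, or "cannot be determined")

Pp

From phenotype alone, III-1 is PP or Pp.
III-1 is affected so carries P and received p from II-2 (pp), so III-1 is Pp.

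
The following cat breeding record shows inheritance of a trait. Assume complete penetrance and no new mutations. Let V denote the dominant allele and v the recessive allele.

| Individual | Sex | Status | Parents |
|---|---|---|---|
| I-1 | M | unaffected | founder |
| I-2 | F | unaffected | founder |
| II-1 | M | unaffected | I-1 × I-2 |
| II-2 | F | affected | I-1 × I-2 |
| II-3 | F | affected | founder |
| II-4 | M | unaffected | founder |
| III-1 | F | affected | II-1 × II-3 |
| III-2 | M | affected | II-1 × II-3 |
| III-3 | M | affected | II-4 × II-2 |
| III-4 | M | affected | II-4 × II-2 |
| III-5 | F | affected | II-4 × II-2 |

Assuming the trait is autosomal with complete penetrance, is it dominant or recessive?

I-1 and I-2 are both unaffected yet have an affected child II-2. Under dominance, an affected child requires at least one affected parent, so the trait cannot be dominant.

recessive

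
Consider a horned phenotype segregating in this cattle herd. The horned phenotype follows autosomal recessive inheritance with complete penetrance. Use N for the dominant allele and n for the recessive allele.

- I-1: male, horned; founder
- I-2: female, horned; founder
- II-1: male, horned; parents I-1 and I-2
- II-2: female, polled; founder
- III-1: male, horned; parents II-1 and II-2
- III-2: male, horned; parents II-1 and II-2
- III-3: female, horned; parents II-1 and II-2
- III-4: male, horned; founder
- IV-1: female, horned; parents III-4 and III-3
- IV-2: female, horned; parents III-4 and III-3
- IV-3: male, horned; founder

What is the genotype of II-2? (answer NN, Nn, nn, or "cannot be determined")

From phenotype alone, II-2 is NN or Nn.
II-2 is polled so carries N and passed n to III-1 (nn), so II-2 is Nn.

Nn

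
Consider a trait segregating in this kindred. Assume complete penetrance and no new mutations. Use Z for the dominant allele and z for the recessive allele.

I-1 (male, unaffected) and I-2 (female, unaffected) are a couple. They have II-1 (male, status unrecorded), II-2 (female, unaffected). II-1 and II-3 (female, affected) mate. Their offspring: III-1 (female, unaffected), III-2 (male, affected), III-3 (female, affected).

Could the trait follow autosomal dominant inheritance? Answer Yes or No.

Yes

A consistent assignment under autosomal dominant exists: I-1 zz, I-2 zz, II-1 zz, II-2 zz, II-3 Zz, III-1 zz, III-2 Zz, III-3 Zz.
In this assignment every recorded phenotype matches its genotype and every non-founder's genotype is obtainable from its parents' genotypes, so the pedigree is consistent.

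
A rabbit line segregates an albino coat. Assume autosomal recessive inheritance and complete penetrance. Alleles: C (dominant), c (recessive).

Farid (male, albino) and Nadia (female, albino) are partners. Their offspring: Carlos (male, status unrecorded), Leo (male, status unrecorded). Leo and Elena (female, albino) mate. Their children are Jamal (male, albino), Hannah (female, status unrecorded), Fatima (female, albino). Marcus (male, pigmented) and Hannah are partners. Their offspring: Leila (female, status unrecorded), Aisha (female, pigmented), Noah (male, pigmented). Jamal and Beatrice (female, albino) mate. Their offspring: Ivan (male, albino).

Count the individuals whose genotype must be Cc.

Obligate heterozygotes: Aisha is pigmented so carries C and received c from Hannah (cc), so Aisha is Cc; Noah is pigmented so carries C and received c from Hannah (cc), so Noah is Cc.
Every other individual is either homozygous by phenotype or has at least one consistent homozygous assignment, so the count is 2.

2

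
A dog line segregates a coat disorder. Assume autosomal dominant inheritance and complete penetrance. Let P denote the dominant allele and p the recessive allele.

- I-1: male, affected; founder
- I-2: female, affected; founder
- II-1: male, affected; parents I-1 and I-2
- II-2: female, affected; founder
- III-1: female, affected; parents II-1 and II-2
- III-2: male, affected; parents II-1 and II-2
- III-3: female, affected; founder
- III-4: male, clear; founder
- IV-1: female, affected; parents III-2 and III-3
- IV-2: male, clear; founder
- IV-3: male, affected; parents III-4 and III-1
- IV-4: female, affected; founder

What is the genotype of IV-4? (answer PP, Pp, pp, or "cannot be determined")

cannot be determined

IV-4's phenotype allows PP or Pp, and no parent or child forces a single allele at both positions; consistent genotype assignments exist with IV-4 as PP or Pp.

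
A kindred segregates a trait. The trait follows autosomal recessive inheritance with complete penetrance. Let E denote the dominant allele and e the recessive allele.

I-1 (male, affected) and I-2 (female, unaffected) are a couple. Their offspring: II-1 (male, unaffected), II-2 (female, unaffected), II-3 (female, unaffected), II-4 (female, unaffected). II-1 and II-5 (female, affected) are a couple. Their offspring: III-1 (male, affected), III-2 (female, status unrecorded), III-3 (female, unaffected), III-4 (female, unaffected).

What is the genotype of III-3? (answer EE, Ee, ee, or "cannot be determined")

From phenotype alone, III-3 is EE or Ee.
III-3 is unaffected so carries E and received e from II-5 (ee), so III-3 is Ee.

Ee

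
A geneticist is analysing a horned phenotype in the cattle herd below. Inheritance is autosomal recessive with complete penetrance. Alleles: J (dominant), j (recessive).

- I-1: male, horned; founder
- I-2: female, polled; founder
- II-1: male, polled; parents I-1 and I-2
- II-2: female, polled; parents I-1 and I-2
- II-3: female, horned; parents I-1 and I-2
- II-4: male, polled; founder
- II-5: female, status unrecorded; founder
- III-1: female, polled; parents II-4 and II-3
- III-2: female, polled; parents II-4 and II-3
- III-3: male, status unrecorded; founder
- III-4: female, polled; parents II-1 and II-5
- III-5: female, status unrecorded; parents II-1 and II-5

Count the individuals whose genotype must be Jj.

5

Obligate heterozygotes: I-2 is polled so carries J and passed j to II-3 (jj), so I-2 is Jj; II-1 is polled so carries J and received j from I-1 (jj), so II-1 is Jj; II-2 is polled so carries J and received j from I-1 (jj), so II-2 is Jj; III-1 is polled so carries J and received j from II-3 (jj), so III-1 is Jj; III-2 is polled so carries J and received j from II-3 (jj), so III-2 is Jj.
Every other individual is either homozygous by phenotype or has at least one consistent homozygous assignment, so the count is 5.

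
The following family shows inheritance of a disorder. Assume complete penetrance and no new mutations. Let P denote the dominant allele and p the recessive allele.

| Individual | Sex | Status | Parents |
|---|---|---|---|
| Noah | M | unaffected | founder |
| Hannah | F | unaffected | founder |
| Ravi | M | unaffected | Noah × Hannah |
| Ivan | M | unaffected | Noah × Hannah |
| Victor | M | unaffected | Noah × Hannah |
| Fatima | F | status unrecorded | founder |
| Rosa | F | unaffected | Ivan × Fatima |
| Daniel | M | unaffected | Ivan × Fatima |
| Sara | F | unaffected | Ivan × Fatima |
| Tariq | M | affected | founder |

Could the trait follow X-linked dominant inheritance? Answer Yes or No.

A consistent assignment under X-linked dominant exists: Noah X^p Y, Hannah X^p X^p, Ravi X^p Y, Ivan X^p Y, Victor X^p Y, Fatima X^P X^p, Rosa X^p X^p, Daniel X^p Y, Sara X^p X^p, Tariq X^P Y.
In this assignment every recorded phenotype matches its genotype and every non-founder's genotype is obtainable from its parents' genotypes, so the pedigree is consistent.

Yes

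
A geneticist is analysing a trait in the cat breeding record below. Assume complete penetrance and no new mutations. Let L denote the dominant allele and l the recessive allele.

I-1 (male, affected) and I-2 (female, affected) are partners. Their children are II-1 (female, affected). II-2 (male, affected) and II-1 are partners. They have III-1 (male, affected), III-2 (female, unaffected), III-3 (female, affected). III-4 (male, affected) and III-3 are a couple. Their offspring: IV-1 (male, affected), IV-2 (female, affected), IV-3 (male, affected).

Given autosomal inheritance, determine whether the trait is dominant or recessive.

II-2 and II-1 are both affected yet have an unaffected child III-2. Under a recessive model two affected parents are homozygous and every child would be affected, so the trait cannot be recessive.

dominant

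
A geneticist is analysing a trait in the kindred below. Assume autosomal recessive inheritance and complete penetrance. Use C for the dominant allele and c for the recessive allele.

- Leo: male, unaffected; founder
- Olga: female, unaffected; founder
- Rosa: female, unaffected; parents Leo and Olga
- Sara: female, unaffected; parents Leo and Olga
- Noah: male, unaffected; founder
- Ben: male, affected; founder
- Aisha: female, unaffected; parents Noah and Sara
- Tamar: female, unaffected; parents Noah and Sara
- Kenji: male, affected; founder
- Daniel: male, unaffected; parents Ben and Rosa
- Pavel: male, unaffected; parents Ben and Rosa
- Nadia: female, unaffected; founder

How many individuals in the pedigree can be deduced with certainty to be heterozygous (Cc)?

Obligate heterozygotes: Daniel is unaffected so carries C and received c from Ben (cc), so Daniel is Cc; Pavel is unaffected so carries C and received c from Ben (cc), so Pavel is Cc.
Every other individual is either homozygous by phenotype or has at least one consistent homozygous assignment, so the count is 2.

2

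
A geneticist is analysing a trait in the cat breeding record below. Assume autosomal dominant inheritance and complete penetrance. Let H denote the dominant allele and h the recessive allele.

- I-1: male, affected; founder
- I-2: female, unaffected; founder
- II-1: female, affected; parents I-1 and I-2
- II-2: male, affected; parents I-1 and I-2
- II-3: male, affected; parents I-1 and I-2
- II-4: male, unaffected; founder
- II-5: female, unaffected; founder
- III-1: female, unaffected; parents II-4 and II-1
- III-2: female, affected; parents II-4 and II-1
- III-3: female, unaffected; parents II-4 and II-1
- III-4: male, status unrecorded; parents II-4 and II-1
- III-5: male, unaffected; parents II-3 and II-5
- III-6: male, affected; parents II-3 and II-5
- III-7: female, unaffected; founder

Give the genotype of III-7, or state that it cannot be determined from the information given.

III-7 is unaffected, so III-7 is hh.

hh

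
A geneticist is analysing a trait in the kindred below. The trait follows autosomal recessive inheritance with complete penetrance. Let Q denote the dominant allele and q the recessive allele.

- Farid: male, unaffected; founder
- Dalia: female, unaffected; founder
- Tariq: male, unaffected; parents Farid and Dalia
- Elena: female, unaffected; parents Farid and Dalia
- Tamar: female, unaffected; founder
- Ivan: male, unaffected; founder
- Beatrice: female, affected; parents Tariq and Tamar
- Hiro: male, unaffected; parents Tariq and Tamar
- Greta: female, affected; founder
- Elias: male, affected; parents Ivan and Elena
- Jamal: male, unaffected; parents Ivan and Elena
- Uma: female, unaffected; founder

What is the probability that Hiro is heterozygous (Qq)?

Tariq is unaffected so carries Q and passed q to Beatrice (qq), so Tariq is Qq.
Tamar is unaffected so carries Q and passed q to Beatrice (qq), so Tamar is Qq.
Their cross gives offspring ratios 1/4 QQ : 1/2 Qq : 1/4 qq. Conditioning on Hiro being unaffected, P(Qq) = 1/2 / 3/4 = 2/3.

2/3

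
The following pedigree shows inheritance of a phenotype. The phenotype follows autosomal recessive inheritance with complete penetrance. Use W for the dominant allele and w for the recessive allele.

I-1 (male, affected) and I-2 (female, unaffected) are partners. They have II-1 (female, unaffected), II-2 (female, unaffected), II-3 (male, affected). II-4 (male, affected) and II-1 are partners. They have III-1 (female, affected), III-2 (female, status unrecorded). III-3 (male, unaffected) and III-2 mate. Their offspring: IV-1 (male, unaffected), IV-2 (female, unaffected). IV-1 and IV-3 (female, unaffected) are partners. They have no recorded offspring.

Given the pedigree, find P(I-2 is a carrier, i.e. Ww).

I-2 is unaffected so carries W and passed w to II-3 (ww), so I-2 is Ww, giving P(Ww) = 1.

1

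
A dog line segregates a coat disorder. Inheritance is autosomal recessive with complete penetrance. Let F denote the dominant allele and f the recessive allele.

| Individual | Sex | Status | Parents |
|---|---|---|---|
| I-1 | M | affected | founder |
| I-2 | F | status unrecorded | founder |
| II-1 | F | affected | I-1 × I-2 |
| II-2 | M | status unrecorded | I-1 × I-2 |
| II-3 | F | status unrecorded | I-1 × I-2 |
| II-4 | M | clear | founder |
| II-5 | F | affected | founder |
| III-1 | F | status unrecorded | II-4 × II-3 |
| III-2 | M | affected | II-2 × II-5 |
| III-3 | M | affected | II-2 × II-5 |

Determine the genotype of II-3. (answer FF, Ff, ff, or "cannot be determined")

II-3's phenotype is unrecorded, and no parent or child forces a single allele at both positions; consistent genotype assignments exist with II-3 as Ff or ff.

cannot be determined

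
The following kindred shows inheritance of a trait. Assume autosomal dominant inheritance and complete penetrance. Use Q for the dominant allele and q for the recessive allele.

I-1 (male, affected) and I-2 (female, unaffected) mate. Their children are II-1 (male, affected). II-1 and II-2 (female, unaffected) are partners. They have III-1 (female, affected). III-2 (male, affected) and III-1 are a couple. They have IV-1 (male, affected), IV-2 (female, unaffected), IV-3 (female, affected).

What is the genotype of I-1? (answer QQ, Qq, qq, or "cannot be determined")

cannot be determined

I-1's phenotype allows QQ or Qq, and no parent or child forces a single allele at both positions; consistent genotype assignments exist with I-1 as QQ or Qq.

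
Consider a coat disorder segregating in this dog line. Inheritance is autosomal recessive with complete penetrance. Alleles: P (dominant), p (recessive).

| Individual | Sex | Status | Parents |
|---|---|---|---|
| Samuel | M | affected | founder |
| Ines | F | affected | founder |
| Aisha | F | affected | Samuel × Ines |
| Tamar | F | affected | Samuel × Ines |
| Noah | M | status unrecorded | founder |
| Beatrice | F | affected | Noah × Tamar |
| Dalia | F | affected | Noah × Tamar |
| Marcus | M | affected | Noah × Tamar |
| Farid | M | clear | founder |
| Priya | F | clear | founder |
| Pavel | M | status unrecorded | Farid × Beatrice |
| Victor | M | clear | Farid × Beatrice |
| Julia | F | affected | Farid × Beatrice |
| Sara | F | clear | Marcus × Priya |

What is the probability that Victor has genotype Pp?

1

Victor is clear so carries P and received p from Beatrice (pp), so Victor is Pp, giving P(Pp) = 1.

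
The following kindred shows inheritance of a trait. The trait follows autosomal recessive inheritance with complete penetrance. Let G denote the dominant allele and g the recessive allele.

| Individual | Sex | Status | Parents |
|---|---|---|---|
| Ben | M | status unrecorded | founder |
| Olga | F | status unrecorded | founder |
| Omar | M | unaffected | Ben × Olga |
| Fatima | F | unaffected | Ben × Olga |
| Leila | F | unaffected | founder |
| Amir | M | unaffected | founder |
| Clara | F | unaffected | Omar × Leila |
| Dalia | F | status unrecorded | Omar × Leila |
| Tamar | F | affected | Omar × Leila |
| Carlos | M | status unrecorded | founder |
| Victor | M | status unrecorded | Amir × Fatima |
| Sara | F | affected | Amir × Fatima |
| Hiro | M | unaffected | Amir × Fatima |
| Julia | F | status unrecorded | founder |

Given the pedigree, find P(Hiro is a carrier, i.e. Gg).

2/3

Amir is unaffected so carries G and passed g to Sara (gg), so Amir is Gg.
Fatima is unaffected so carries G and passed g to Sara (gg), so Fatima is Gg.
Their cross gives offspring ratios 1/4 GG : 1/2 Gg : 1/4 gg. Conditioning on Hiro being unaffected, P(Gg) = 1/2 / 3/4 = 2/3.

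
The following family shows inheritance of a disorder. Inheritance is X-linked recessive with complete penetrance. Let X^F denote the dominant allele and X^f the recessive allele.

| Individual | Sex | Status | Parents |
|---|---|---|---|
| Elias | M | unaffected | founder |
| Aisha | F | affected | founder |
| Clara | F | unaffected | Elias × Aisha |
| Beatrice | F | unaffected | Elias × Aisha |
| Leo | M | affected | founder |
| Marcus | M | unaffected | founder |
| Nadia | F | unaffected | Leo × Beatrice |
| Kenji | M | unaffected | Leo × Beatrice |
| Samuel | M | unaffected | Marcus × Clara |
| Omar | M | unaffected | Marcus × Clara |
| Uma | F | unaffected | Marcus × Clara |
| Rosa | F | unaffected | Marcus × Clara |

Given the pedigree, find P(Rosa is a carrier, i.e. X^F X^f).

1/2

Marcus is unaffected, so Marcus is X^F Y.
Clara is unaffected so carries F and received f from Aisha (X^f X^f), so Clara is X^F X^f.
Their cross gives offspring ratios 1/2 X^F X^F : 1/2 X^F X^f. Conditioning on Rosa being unaffected, P(X^F X^f) = 1/2 / 1 = 1/2.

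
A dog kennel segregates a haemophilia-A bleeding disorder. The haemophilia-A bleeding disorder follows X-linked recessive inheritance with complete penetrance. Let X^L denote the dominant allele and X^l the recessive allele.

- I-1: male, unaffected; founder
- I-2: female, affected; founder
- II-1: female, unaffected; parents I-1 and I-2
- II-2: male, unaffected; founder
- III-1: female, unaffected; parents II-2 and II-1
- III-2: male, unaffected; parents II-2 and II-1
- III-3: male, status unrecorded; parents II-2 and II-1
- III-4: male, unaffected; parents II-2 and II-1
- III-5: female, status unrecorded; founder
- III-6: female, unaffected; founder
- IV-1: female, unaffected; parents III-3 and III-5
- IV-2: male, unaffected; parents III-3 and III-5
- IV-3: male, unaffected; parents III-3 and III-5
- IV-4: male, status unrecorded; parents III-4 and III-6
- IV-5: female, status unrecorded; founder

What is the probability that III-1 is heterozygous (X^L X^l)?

II-2 is unaffected, so II-2 is X^L Y.
II-1 is unaffected so carries L and received l from I-2 (X^l X^l), so II-1 is X^L X^l.
Their cross gives offspring ratios 1/2 X^L X^L : 1/2 X^L X^l. Conditioning on III-1 being unaffected, P(X^L X^l) = 1/2 / 1 = 1/2.

1/2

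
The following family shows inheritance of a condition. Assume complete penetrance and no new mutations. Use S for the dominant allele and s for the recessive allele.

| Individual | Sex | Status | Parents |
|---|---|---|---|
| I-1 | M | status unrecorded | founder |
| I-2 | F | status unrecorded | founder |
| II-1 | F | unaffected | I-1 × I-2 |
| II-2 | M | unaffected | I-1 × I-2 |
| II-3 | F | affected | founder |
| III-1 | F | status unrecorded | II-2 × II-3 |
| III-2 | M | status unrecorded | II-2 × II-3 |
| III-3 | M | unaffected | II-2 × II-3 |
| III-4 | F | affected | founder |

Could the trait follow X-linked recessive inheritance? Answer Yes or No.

Under X-linked recessive, III-3 (unaffected, male) cannot arise from II-2 (unaffected) × II-3 (affected).

No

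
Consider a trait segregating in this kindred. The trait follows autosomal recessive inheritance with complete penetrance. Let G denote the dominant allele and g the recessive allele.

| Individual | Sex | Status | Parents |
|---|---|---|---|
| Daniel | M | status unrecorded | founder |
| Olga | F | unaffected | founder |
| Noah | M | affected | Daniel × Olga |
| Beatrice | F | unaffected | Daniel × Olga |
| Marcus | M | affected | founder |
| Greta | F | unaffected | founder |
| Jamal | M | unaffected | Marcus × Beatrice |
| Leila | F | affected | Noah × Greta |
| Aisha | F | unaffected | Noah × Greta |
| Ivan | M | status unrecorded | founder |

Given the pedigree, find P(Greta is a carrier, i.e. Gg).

1

Greta is unaffected so carries G and passed g to Leila (gg), so Greta is Gg, giving P(Gg) = 1.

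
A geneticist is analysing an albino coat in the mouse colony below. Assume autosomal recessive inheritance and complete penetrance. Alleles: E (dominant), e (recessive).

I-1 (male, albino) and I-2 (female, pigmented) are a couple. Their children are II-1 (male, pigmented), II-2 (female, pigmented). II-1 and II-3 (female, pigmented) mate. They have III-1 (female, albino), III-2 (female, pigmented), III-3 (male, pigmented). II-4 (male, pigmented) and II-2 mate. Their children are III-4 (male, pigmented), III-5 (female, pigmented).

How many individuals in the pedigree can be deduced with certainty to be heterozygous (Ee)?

3

Obligate heterozygotes: II-1 is pigmented so carries E and received e from I-1 (ee), so II-1 is Ee; II-2 is pigmented so carries E and received e from I-1 (ee), so II-2 is Ee; II-3 is pigmented so carries E and passed e to III-1 (ee), so II-3 is Ee.
Every other individual is either homozygous by phenotype or has at least one consistent homozygous assignment, so the count is 3.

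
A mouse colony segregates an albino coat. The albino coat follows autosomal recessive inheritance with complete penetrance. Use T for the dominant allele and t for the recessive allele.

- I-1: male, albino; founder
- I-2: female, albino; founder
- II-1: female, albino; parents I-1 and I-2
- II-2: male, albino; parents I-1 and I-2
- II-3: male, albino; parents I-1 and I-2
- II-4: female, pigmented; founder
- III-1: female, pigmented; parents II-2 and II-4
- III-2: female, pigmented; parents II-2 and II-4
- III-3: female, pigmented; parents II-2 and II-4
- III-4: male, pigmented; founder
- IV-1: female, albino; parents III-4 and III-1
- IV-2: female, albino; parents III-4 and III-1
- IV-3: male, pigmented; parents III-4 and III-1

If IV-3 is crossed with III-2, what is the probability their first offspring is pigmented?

5/6

III-4 is pigmented so carries T and passed t to IV-1 (tt), so III-4 is Tt.
III-1 is pigmented so carries T and received t from II-2 (tt), so III-1 is Tt.
IV-3 is a pigmented offspring of III-4 (Tt) × III-1 (Tt), whose cross gives 1/4 TT : 1/2 Tt : 1/4 tt; conditioning on being pigmented, IV-3 is TT with probability 1/3, Tt with probability 2/3.
III-2 is pigmented so carries T and received t from II-2 (tt), so III-2 is Tt.
Summing over parental genotype combinations, P(offspring is pigmented) = 1/3·1 + 2/3·3/4 = 5/6.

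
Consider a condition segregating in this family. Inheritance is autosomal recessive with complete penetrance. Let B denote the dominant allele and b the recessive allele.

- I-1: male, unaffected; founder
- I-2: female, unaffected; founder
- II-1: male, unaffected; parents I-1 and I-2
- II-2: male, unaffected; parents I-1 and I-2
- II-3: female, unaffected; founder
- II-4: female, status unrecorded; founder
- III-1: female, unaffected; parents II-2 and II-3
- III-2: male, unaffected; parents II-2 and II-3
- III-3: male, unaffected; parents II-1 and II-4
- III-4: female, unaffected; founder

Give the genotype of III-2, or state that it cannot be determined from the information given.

cannot be determined

III-2's phenotype allows BB or Bb, and no parent or child forces a single allele at both positions; consistent genotype assignments exist with III-2 as BB or Bb.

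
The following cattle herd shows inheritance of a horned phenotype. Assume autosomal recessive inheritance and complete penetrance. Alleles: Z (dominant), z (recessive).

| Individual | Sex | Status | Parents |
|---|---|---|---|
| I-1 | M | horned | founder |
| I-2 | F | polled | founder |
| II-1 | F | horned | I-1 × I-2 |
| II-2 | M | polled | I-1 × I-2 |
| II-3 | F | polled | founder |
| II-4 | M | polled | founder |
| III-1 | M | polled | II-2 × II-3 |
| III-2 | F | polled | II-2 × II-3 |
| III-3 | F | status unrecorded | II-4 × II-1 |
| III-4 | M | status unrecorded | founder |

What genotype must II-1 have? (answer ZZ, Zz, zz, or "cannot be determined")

zz

II-1 is horned, so II-1 is zz.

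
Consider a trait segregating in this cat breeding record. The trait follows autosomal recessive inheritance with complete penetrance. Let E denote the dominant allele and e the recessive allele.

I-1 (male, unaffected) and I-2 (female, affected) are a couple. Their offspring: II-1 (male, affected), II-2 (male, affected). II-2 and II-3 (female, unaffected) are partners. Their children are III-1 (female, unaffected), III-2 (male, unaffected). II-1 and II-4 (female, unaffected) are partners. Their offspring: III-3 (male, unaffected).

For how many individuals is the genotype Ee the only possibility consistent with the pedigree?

4

Obligate heterozygotes: I-1 is unaffected so carries E and passed e to II-1 (ee), so I-1 is Ee; III-1 is unaffected so carries E and received e from II-2 (ee), so III-1 is Ee; III-2 is unaffected so carries E and received e from II-2 (ee), so III-2 is Ee; III-3 is unaffected so carries E and received e from II-1 (ee), so III-3 is Ee.
Every other individual is either homozygous by phenotype or has at least one consistent homozygous assignment, so the count is 4.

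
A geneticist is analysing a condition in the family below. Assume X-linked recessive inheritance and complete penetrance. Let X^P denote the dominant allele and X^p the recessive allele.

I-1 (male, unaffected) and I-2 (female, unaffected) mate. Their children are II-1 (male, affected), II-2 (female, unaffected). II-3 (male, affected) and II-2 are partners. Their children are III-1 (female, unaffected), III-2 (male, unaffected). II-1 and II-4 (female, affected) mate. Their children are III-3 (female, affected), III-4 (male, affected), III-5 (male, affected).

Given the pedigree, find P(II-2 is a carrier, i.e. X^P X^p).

1/5

I-1 is unaffected, so I-1 is X^P Y.
I-2 is unaffected so carries P and passed p to II-1 (X^p Y), so I-2 is X^P X^p.
Their cross gives offspring ratios 1/2 X^P X^P : 1/2 X^P X^p. Conditioning on II-2 being unaffected, P(X^P X^p) = 1/2 / 1 = 1/2 before taking II-2's own offspring into account.
II-3 is affected, so II-3 is X^p Y.
Now use II-2's offspring. Probability of each recorded status — unaffected daughter III-1: 1/2 if II-2 is X^P X^p, 1 if X^P X^P; unaffected son III-2: 1/2 if II-2 is X^P X^p, 1 if X^P X^P.
Bayes: P(X^P X^p) = 1/2·1/4 / (1/2·1/4 + 1/2·1) = 1/5.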